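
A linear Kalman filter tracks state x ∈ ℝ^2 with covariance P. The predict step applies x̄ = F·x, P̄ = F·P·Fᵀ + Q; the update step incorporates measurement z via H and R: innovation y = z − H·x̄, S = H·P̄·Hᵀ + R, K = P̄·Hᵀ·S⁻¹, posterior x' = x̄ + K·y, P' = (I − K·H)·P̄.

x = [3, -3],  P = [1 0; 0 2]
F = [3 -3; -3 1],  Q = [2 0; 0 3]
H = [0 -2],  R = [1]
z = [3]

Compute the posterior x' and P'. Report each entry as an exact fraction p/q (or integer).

x' = [132/19, -32/19]
P' = [251/19 -5/19; -5/19 14/57]

x̄ = F·x = [18, -12]
P̄ = F·P·Fᵀ + Q = [29 -15; -15 14]
y = z − H·x̄ = [-21]
S = H·P̄·Hᵀ + R = [57]
K = P̄·Hᵀ·S⁻¹ = [10/19; -28/57]
x' = x̄ + K·y = [132/19, -32/19]
P' = (I − K·H)·P̄ = [251/19 -5/19; -5/19 14/57]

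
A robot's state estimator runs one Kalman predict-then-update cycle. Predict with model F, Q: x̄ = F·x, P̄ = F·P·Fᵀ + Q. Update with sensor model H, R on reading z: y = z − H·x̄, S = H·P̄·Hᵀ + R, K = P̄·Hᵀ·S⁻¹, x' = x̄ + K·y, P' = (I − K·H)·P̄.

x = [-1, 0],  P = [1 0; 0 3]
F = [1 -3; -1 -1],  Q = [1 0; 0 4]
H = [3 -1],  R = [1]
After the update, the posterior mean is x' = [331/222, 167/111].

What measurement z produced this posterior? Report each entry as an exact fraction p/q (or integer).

x̄ = F·x = [-1, 1]
P̄ = F·P·Fᵀ + Q = [29 8; 8 8]
S = H·P̄·Hᵀ + R = [222]
K = P̄·Hᵀ·S⁻¹ = [79/222; 8/111]
x' − x̄ = [553/222, 56/111] = K·y
y = (KᵀK)⁻¹·Kᵀ·(x' − x̄) = [7]
z = y + H·x̄ = [7] + [-4] = [3]

z = [3]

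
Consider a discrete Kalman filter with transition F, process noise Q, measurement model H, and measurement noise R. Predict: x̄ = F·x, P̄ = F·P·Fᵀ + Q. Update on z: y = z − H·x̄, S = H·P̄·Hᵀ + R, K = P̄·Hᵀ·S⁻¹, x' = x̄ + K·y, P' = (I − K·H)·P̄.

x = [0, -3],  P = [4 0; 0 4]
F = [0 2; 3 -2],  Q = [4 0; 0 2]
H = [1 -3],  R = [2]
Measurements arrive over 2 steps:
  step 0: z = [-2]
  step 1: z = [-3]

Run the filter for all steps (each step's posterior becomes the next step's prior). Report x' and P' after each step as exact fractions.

step 0: x' = [-532/151, -73/151], P' = [1864/151 610/151; 610/151 233/151]
step 1: x' = [15757/10210, 60297/40840], P' = [33636/5105 11489/5105; 11489/5105 20209/20420]

step 0: x̄ = F·x = [-6, 6]
step 0: P̄ = F·P·Fᵀ + Q = [20 -16; -16 54]
step 0: y = z − H·x̄ = [22]
step 0: S = H·P̄·Hᵀ + R = [604]
step 0: K = P̄·Hᵀ·S⁻¹ = [17/151; -89/302]
step 0: x' = x̄ + K·y = [-532/151, -73/151]
step 0: P' = (I − K·H)·P̄ = [1864/151 610/151; 610/151 233/151]
step 1: x̄ = F·x = [-146/151, -1450/151]
step 1: P̄ = F·P·Fᵀ + Q = [1536/151 2728/151; 2728/151 10690/151]
step 1: y = z − H·x̄ = [-4657/151]
step 1: S = H·P̄·Hᵀ + R = [81680/151]
step 1: K = P̄·Hᵀ·S⁻¹ = [-831/10210; -14671/40840]
step 1: x' = x̄ + K·y = [15757/10210, 60297/40840]
step 1: P' = (I − K·H)·P̄ = [33636/5105 11489/5105; 11489/5105 20209/20420]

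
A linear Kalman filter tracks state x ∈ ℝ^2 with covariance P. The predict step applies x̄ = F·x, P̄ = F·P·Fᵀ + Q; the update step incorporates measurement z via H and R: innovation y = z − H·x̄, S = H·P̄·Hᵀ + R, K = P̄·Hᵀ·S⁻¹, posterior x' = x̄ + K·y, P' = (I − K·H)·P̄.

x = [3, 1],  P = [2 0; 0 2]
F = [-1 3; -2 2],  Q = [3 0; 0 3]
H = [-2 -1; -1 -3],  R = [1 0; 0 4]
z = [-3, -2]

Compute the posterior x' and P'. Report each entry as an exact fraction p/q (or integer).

x' = [9065/5519, -621/5519]
P' = [2445/5519 -1927/5519; -1927/5519 3153/5519]

x̄ = F·x = [0, -4]
P̄ = F·P·Fᵀ + Q = [23 16; 16 19]
y = z − H·x̄ = [-7, -14]
S = H·P̄·Hᵀ + R = [176 215; 215 294]
K = P̄·Hᵀ·S⁻¹ = [-2963/5519 834/5519; 701/5519 -1883/5519]
x' = x̄ + K·y = [9065/5519, -621/5519]
P' = (I − K·H)·P̄ = [2445/5519 -1927/5519; -1927/5519 3153/5519]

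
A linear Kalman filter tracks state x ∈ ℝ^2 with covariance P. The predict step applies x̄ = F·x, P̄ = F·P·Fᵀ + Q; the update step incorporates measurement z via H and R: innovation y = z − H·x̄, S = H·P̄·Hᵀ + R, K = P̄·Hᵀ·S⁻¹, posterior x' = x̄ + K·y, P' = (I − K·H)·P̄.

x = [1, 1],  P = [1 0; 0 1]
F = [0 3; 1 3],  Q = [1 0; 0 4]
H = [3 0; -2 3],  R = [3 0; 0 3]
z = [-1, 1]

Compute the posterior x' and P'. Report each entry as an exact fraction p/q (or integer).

x̄ = F·x = [3, 4]
P̄ = F·P·Fᵀ + Q = [10 9; 9 14]
y = z − H·x̄ = [-10, -5]
S = H·P̄·Hᵀ + R = [93 21; 21 61]
K = P̄·Hᵀ·S⁻¹ = [561/1744 7/1744; 381/1744 555/1744]
x' = x̄ + K·y = [-413/1744, 391/1744]
P' = (I − K·H)·P̄ = [561/1744 381/1744; 381/1744 809/1744]

x' = [-413/1744, 391/1744]
P' = [561/1744 381/1744; 381/1744 809/1744]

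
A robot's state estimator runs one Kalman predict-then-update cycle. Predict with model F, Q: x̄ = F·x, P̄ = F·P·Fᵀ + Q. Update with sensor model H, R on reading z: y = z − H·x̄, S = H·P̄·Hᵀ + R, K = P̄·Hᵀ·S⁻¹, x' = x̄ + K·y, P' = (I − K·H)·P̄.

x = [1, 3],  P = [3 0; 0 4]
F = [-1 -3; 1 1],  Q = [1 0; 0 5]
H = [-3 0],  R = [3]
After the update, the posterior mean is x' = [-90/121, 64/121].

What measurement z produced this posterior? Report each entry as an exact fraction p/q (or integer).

z = [2]

x̄ = F·x = [-10, 4]
P̄ = F·P·Fᵀ + Q = [40 -15; -15 12]
S = H·P̄·Hᵀ + R = [363]
K = P̄·Hᵀ·S⁻¹ = [-40/121; 15/121]
x' − x̄ = [1120/121, -420/121] = K·y
y = (KᵀK)⁻¹·Kᵀ·(x' − x̄) = [-28]
z = y + H·x̄ = [-28] + [30] = [2]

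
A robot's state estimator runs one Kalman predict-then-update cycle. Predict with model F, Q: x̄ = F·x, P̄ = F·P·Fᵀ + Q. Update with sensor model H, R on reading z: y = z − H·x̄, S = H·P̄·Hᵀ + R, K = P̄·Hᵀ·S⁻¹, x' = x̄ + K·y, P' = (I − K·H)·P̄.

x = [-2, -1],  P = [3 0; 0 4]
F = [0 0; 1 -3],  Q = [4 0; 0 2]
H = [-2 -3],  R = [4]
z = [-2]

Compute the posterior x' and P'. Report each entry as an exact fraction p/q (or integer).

x' = [-8/389, 266/389]
P' = [1492/389 -984/389; -984/389 820/389]

x̄ = F·x = [0, 1]
P̄ = F·P·Fᵀ + Q = [4 0; 0 41]
y = z − H·x̄ = [1]
S = H·P̄·Hᵀ + R = [389]
K = P̄·Hᵀ·S⁻¹ = [-8/389; -123/389]
x' = x̄ + K·y = [-8/389, 266/389]
P' = (I − K·H)·P̄ = [1492/389 -984/389; -984/389 820/389]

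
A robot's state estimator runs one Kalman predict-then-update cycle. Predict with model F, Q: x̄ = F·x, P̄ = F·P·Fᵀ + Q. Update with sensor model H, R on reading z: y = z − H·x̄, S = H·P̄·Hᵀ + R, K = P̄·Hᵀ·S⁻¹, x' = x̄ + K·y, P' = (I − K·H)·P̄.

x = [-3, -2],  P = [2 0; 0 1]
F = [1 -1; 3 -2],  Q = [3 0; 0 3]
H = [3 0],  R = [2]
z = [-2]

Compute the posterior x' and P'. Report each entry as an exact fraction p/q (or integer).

x̄ = F·x = [-1, -5]
P̄ = F·P·Fᵀ + Q = [6 8; 8 25]
y = z − H·x̄ = [1]
S = H·P̄·Hᵀ + R = [56]
K = P̄·Hᵀ·S⁻¹ = [9/28; 3/7]
x' = x̄ + K·y = [-19/28, -32/7]
P' = (I − K·H)·P̄ = [3/14 2/7; 2/7 103/7]

x' = [-19/28, -32/7]
P' = [3/14 2/7; 2/7 103/7]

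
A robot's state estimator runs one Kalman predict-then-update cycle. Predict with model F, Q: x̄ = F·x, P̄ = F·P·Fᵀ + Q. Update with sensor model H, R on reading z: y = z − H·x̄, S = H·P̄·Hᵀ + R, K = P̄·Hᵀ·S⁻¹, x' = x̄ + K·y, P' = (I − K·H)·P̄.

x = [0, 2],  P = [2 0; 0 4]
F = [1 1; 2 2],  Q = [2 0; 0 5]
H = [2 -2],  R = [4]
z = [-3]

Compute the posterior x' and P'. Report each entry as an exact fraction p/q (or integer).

x̄ = F·x = [2, 4]
P̄ = F·P·Fᵀ + Q = [8 12; 12 29]
y = z − H·x̄ = [1]
S = H·P̄·Hᵀ + R = [56]
K = P̄·Hᵀ·S⁻¹ = [-1/7; -17/28]
x' = x̄ + K·y = [13/7, 95/28]
P' = (I − K·H)·P̄ = [48/7 50/7; 50/7 117/14]

x' = [13/7, 95/28]
P' = [48/7 50/7; 50/7 117/14]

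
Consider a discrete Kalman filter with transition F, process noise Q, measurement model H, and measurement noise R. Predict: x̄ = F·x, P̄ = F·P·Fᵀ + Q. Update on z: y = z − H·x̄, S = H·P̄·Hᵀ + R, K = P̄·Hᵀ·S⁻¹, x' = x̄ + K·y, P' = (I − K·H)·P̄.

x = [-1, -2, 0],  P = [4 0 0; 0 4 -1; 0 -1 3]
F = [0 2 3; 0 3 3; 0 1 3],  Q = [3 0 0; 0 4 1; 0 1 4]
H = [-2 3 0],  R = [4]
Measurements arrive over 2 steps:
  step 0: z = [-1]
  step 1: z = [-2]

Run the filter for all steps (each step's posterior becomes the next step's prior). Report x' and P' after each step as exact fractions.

step 0: x' = [-236/149, -219/149, -10/149], P' = [3466/149 2364/149 2594/149; 2364/149 1676/149 1772/149; 2594/149 1772/149 3297/149]
step 1: x' = [43181/132481, -60636/132481, 169327/132481], P' = [5690123/132481 3903750/132481 4447333/132481; 3903750/132481 2734672/132481 3058750/132481; 4447333/132481 3058750/132481 4597629/132481]

step 0: x̄ = F·x = [-4, -6, -2]
step 0: P̄ = F·P·Fᵀ + Q = [34 36 26; 36 49 28; 26 28 29]
step 0: y = z − H·x̄ = [9]
step 0: S = H·P̄·Hᵀ + R = [149]
step 0: K = P̄·Hᵀ·S⁻¹ = [40/149; 75/149; 32/149]
step 0: x' = x̄ + K·y = [-236/149, -219/149, -10/149]
step 0: P' = (I − K·H)·P̄ = [3466/149 2364/149 2594/149; 2364/149 1676/149 1772/149; 2594/149 1772/149 3297/149]
step 1: x̄ = F·x = [-468/149, -687/149, -249/149]
step 1: P̄ = F·P·Fᵀ + Q = [58088/149 66309/149 48973/149; 66309/149 77249/149 56114/149; 48973/149 56114/149 42577/149]
step 1: y = z − H·x̄ = [827/149]
step 1: S = H·P̄·Hᵀ + R = [132481/149]
step 1: K = P̄·Hᵀ·S⁻¹ = [82751/132481; 99129/132481; 70396/132481]
step 1: x' = x̄ + K·y = [43181/132481, -60636/132481, 169327/132481]
step 1: P' = (I − K·H)·P̄ = [5690123/132481 3903750/132481 4447333/132481; 3903750/132481 2734672/132481 3058750/132481; 4447333/132481 3058750/132481 4597629/132481]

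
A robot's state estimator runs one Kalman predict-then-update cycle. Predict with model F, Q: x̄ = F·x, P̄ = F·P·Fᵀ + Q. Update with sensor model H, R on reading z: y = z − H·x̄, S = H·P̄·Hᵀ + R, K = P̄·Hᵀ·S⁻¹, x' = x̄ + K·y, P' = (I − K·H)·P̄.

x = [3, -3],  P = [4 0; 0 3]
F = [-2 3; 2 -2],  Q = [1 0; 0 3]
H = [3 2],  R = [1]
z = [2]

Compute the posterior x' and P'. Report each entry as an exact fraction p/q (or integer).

x̄ = F·x = [-15, 12]
P̄ = F·P·Fᵀ + Q = [44 -34; -34 31]
y = z − H·x̄ = [23]
S = H·P̄·Hᵀ + R = [113]
K = P̄·Hᵀ·S⁻¹ = [64/113; -40/113]
x' = x̄ + K·y = [-223/113, 436/113]
P' = (I − K·H)·P̄ = [876/113 -1282/113; -1282/113 1903/113]

x' = [-223/113, 436/113]
P' = [876/113 -1282/113; -1282/113 1903/113]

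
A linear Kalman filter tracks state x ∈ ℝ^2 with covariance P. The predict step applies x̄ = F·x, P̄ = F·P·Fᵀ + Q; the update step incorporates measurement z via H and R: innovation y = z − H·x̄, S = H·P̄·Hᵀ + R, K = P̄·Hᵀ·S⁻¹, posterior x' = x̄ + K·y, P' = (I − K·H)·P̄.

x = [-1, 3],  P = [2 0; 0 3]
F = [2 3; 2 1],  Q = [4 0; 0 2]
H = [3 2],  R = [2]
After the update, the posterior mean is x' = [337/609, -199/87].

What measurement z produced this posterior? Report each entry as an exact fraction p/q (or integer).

z = [-3]

x̄ = F·x = [7, 1]
P̄ = F·P·Fᵀ + Q = [39 17; 17 13]
S = H·P̄·Hᵀ + R = [609]
K = P̄·Hᵀ·S⁻¹ = [151/609; 11/87]
x' − x̄ = [-3926/609, -286/87] = K·y
y = (KᵀK)⁻¹·Kᵀ·(x' − x̄) = [-26]
z = y + H·x̄ = [-26] + [23] = [-3]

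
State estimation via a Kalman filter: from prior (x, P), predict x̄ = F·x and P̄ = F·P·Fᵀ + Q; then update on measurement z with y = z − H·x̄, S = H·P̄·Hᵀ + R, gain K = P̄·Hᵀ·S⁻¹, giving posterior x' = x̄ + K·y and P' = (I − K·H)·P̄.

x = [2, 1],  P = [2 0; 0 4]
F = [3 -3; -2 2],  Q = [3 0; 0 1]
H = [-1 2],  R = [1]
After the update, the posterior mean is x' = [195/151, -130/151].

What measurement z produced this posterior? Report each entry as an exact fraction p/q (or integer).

z = [-3]

x̄ = F·x = [3, -2]
P̄ = F·P·Fᵀ + Q = [57 -36; -36 25]
S = H·P̄·Hᵀ + R = [302]
K = P̄·Hᵀ·S⁻¹ = [-129/302; 43/151]
x' − x̄ = [-258/151, 172/151] = K·y
y = (KᵀK)⁻¹·Kᵀ·(x' − x̄) = [4]
z = y + H·x̄ = [4] + [-7] = [-3]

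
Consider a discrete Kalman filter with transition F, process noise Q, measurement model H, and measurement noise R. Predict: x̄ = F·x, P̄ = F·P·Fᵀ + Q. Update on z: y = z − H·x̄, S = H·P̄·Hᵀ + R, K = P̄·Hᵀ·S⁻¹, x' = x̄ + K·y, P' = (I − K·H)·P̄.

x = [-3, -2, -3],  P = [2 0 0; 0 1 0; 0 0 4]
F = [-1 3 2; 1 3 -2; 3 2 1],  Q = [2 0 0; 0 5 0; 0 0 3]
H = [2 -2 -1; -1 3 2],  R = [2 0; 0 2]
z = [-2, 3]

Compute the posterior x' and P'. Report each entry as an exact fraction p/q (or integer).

x̄ = F·x = [-9, -3, -16]
P̄ = F·P·Fᵀ + Q = [29 -9 8; -9 32 4; 8 4 29]
y = z − H·x̄ = [-6, 35]
S = H·P̄·Hᵀ + R = [331 -368; -368 505]
K = P̄·Hᵀ·S⁻¹ = [6540/10577 3928/10577; -1846/31731 5755/31731; 12211/31731 12794/31731]
x' = x̄ + K·y = [3047/10577, 117308/31731, -133172/31731]
P' = (I − K·H)·P̄ = [19133/10577 23383/10577 -21580/10577; 23383/10577 206321/31731 -268652/31731; -21580/10577 -268652/31731 383402/31731]

x' = [3047/10577, 117308/31731, -133172/31731]
P' = [19133/10577 23383/10577 -21580/10577; 23383/10577 206321/31731 -268652/31731; -21580/10577 -268652/31731 383402/31731]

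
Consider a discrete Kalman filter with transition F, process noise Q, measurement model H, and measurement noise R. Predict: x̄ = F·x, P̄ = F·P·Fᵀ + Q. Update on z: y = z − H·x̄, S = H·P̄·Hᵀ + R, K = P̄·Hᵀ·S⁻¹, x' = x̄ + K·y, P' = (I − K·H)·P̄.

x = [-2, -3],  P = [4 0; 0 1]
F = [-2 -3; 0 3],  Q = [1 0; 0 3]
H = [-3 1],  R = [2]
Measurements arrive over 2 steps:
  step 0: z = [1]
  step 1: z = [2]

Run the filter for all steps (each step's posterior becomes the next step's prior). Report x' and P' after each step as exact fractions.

step 0: x̄ = F·x = [13, -9]
step 0: P̄ = F·P·Fᵀ + Q = [26 -9; -9 12]
step 0: y = z − H·x̄ = [49]
step 0: S = H·P̄·Hᵀ + R = [302]
step 0: K = P̄·Hᵀ·S⁻¹ = [-87/302; 39/302]
step 0: x' = x̄ + K·y = [-337/302, -807/302]
step 0: P' = (I − K·H)·P̄ = [283/302 675/302; 675/302 2103/302]
step 1: x̄ = F·x = [3095/302, -2421/302]
step 1: P̄ = F·P·Fᵀ + Q = [28461/302 -22977/302; -22977/302 19833/302]
step 1: y = z − H·x̄ = [6155/151]
step 1: S = H·P̄·Hᵀ + R = [207224/151]
step 1: K = P̄·Hᵀ·S⁻¹ = [-13545/51806; 22191/103612]
step 1: x' = x̄ + K·y = [-10595/25903, 73929/103612]
step 1: P' = (I − K·H)·P̄ = [22233/51806 39609/51806; 39609/51806 70509/25903]

step 0: x' = [-337/302, -807/302], P' = [283/302 675/302; 675/302 2103/302]
step 1: x' = [-10595/25903, 73929/103612], P' = [22233/51806 39609/51806; 39609/51806 70509/25903]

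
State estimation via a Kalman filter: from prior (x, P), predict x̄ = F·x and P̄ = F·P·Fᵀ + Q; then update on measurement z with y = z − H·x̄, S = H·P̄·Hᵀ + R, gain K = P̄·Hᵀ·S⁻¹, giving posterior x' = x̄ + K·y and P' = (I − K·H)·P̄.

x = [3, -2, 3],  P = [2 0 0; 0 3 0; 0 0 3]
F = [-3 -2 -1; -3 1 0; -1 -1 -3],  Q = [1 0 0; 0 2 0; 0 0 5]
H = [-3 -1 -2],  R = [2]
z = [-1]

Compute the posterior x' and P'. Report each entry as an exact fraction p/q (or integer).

x' = [2216/815, -1065/163, -62/163]
P' = [3374/815 -72/163 -945/163; -72/163 2904/163 -1331/163; -945/163 -1331/163 2111/163]

x̄ = F·x = [-8, -11, -10]
P̄ = F·P·Fᵀ + Q = [34 12 21; 12 23 3; 21 3 37]
y = z − H·x̄ = [-56]
S = H·P̄·Hᵀ + R = [815]
K = P̄·Hᵀ·S⁻¹ = [-156/815; -13/163; -28/163]
x' = x̄ + K·y = [2216/815, -1065/163, -62/163]
P' = (I − K·H)·P̄ = [3374/815 -72/163 -945/163; -72/163 2904/163 -1331/163; -945/163 -1331/163 2111/163]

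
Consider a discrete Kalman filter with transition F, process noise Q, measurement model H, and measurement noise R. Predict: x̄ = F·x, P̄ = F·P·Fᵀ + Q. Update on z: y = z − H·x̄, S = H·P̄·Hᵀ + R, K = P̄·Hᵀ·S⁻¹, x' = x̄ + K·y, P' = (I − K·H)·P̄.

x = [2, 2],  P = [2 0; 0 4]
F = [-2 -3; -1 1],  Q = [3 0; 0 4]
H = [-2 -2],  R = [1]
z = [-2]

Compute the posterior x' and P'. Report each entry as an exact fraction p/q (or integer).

x' = [2/5, 8/15]
P' = [557/55 -544/55; -544/55 1634/165]

x̄ = F·x = [-10, 0]
P̄ = F·P·Fᵀ + Q = [47 -8; -8 10]
y = z − H·x̄ = [-22]
S = H·P̄·Hᵀ + R = [165]
K = P̄·Hᵀ·S⁻¹ = [-26/55; -4/165]
x' = x̄ + K·y = [2/5, 8/15]
P' = (I − K·H)·P̄ = [557/55 -544/55; -544/55 1634/165]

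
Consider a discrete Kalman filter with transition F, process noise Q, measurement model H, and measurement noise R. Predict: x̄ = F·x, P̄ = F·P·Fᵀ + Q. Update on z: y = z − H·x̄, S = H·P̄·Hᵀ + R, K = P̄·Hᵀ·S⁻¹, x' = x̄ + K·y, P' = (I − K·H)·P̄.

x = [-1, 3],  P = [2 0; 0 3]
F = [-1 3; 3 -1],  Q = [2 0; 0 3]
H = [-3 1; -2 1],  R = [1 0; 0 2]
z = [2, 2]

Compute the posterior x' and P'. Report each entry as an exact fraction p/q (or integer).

x' = [-4/15, 6/5]
P' = [1619/1515 1374/505; 1374/505 3822/505]

x̄ = F·x = [10, -6]
P̄ = F·P·Fᵀ + Q = [31 -15; -15 24]
y = z − H·x̄ = [38, 28]
S = H·P̄·Hᵀ + R = [394 285; 285 210]
K = P̄·Hᵀ·S⁻¹ = [-49/101 442/1515; -60/101 537/505]
x' = x̄ + K·y = [-4/15, 6/5]
P' = (I − K·H)·P̄ = [1619/1515 1374/505; 1374/505 3822/505]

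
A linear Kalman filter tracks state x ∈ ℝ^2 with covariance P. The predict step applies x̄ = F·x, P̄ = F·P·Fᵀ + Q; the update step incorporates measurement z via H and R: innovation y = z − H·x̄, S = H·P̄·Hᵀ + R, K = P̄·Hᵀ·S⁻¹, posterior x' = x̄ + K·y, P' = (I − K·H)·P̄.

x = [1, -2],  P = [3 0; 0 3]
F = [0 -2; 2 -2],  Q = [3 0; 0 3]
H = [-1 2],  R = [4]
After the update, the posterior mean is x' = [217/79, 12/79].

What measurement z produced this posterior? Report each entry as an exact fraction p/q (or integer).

x̄ = F·x = [4, 6]
P̄ = F·P·Fᵀ + Q = [15 12; 12 27]
S = H·P̄·Hᵀ + R = [79]
K = P̄·Hᵀ·S⁻¹ = [9/79; 42/79]
x' − x̄ = [-99/79, -462/79] = K·y
y = (KᵀK)⁻¹·Kᵀ·(x' − x̄) = [-11]
z = y + H·x̄ = [-11] + [8] = [-3]

z = [-3]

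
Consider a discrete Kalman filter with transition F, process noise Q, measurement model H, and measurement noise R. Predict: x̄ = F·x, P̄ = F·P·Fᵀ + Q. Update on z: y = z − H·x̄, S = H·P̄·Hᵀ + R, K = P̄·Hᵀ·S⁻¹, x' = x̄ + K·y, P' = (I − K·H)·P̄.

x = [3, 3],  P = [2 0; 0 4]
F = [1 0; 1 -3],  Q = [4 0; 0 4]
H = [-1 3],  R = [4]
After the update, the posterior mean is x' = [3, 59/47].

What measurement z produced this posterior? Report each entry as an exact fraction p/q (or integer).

x̄ = F·x = [3, -6]
P̄ = F·P·Fᵀ + Q = [6 2; 2 42]
S = H·P̄·Hᵀ + R = [376]
K = P̄·Hᵀ·S⁻¹ = [0; 31/94]
x' − x̄ = [0, 341/47] = K·y
y = (KᵀK)⁻¹·Kᵀ·(x' − x̄) = [22]
z = y + H·x̄ = [22] + [-21] = [1]

z = [1]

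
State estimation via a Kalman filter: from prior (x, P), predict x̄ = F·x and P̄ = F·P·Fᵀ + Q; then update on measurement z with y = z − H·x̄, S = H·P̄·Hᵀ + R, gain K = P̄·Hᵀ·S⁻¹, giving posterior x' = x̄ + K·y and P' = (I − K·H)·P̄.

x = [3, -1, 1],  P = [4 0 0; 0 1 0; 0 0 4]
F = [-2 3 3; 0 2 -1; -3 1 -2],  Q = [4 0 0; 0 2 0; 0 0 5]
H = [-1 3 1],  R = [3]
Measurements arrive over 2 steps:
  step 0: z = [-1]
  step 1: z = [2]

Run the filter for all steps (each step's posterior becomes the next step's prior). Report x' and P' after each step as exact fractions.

step 0: x' = [-1478/153, -137/153, -73/9], P' = [6745/153 922/153 227/9; 922/153 472/153 -25/9; 227/9 -25/9 619/18]
step 1: x' = [951890/437191, -1188735/437191, 5424133/437191], P' = [29748567/874382 -11381659/874382 31758945/437191; -11381659/874382 9402583/874382 -19622801/437191; 31758945/437191 -19622801/437191 91234008/437191]

step 0: x̄ = F·x = [-6, -3, -12]
step 0: P̄ = F·P·Fᵀ + Q = [65 -6 3; -6 10 10; 3 10 58]
step 0: y = z − H·x̄ = [14]
step 0: S = H·P̄·Hᵀ + R = [306]
step 0: K = P̄·Hᵀ·S⁻¹ = [-40/153; 23/153; 5/18]
step 0: x' = x̄ + K·y = [-1478/153, -137/153, -73/9]
step 0: P' = (I − K·H)·P̄ = [6745/153 922/153 227/9; 922/153 472/153 -25/9; 227/9 -25/9 619/18]
step 1: x̄ = F·x = [-1178/153, 967/153, 6779/153]
step 1: P̄ = F·P·Fᵀ + Q = [28343/306 -20395/306 -17845/153; -20395/306 18311/306 19637/153; -17845/153 19637/153 125464/153]
step 1: y = z − H·x̄ = [-10552/153]
step 1: S = H·P̄·Hᵀ + R = [437191/153]
step 1: K = P̄·Hᵀ·S⁻¹ = [-62609/437191; 57301/437191; 202220/437191]
step 1: x' = x̄ + K·y = [951890/437191, -1188735/437191, 5424133/437191]
step 1: P' = (I − K·H)·P̄ = [29748567/874382 -11381659/874382 31758945/437191; -11381659/874382 9402583/874382 -19622801/437191; 31758945/437191 -19622801/437191 91234008/437191]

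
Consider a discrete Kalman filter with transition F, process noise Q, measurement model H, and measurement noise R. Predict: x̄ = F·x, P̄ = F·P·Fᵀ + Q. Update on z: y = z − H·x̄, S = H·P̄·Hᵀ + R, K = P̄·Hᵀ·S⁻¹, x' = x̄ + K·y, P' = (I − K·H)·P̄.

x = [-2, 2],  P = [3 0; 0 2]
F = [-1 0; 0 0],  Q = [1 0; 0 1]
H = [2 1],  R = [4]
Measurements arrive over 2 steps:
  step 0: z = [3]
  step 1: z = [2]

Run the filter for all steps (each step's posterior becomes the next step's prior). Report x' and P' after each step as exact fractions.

step 0: x' = [34/21, -1/21], P' = [20/21 -8/21; -8/21 20/21]
step 1: x' = [-6/269, 110/269], P' = [205/269 -82/269; -82/269 248/269]

step 0: x̄ = F·x = [2, 0]
step 0: P̄ = F·P·Fᵀ + Q = [4 0; 0 1]
step 0: y = z − H·x̄ = [-1]
step 0: S = H·P̄·Hᵀ + R = [21]
step 0: K = P̄·Hᵀ·S⁻¹ = [8/21; 1/21]
step 0: x' = x̄ + K·y = [34/21, -1/21]
step 0: P' = (I − K·H)·P̄ = [20/21 -8/21; -8/21 20/21]
step 1: x̄ = F·x = [-34/21, 0]
step 1: P̄ = F·P·Fᵀ + Q = [41/21 0; 0 1]
step 1: y = z − H·x̄ = [110/21]
step 1: S = H·P̄·Hᵀ + R = [269/21]
step 1: K = P̄·Hᵀ·S⁻¹ = [82/269; 21/269]
step 1: x' = x̄ + K·y = [-6/269, 110/269]
step 1: P' = (I − K·H)·P̄ = [205/269 -82/269; -82/269 248/269]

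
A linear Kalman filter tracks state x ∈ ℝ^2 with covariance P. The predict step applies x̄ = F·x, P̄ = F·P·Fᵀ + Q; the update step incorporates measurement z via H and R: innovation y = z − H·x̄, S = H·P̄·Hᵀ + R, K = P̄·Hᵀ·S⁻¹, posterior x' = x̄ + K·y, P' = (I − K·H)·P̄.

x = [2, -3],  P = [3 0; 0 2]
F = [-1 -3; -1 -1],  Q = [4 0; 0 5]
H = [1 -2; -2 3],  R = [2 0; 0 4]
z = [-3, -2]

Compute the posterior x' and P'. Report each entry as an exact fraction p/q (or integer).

x' = [3575/457, 2208/457]
P' = [5946/457 3452/457; 3452/457 2108/457]

x̄ = F·x = [7, 1]
P̄ = F·P·Fᵀ + Q = [25 9; 9 10]
y = z − H·x̄ = [-8, 9]
S = H·P̄·Hᵀ + R = [31 -47; -47 86]
K = P̄·Hᵀ·S⁻¹ = [-479/457 -384/457; -382/457 -145/457]
x' = x̄ + K·y = [3575/457, 2208/457]
P' = (I − K·H)·P̄ = [5946/457 3452/457; 3452/457 2108/457]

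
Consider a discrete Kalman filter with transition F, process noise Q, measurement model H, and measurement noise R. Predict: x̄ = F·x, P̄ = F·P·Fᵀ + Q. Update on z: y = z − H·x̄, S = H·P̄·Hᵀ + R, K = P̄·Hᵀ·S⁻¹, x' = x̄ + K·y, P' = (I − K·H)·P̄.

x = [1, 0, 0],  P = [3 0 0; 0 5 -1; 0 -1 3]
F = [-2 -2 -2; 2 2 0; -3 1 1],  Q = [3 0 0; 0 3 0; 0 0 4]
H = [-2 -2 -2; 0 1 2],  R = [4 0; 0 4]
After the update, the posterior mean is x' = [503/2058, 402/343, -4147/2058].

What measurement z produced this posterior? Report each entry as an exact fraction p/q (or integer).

x̄ = F·x = [-2, 2, -3]
P̄ = F·P·Fᵀ + Q = [39 -28 6; -28 35 -10; 6 -10 37]
S = H·P̄·Hᵀ + R = [192 -126; -126 147]
K = P̄·Hᵀ·S⁻¹ = [-167/294 -613/1029; 11/49 101/343; -13/98 331/1029]
x' − x̄ = [4619/2058, -284/343, 2027/2058] = K·y
y = (KᵀK)⁻¹·Kᵀ·(x' − x̄) = [-5, 1]
z = y + H·x̄ = [-5, 1] + [6, -4] = [1, -3]

z = [1, -3]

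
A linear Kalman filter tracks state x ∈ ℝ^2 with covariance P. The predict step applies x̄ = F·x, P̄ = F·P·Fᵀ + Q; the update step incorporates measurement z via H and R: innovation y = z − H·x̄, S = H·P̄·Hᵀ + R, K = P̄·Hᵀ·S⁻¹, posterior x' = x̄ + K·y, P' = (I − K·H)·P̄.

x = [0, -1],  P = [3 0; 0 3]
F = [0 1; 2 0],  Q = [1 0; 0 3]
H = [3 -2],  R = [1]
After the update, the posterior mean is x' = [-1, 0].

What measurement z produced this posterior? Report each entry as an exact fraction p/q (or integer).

z = [-3]

x̄ = F·x = [-1, 0]
P̄ = F·P·Fᵀ + Q = [4 0; 0 15]
S = H·P̄·Hᵀ + R = [97]
K = P̄·Hᵀ·S⁻¹ = [12/97; -30/97]
x' − x̄ = [0, 0] = K·y
y = (KᵀK)⁻¹·Kᵀ·(x' − x̄) = [0]
z = y + H·x̄ = [0] + [-3] = [-3]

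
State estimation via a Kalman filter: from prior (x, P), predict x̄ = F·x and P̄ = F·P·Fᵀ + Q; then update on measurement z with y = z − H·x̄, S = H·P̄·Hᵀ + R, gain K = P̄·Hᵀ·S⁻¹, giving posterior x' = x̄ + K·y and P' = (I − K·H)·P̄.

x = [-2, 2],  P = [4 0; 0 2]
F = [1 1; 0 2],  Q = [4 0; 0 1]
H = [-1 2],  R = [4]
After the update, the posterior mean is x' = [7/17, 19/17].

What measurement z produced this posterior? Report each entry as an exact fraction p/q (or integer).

z = [1]

x̄ = F·x = [0, 4]
P̄ = F·P·Fᵀ + Q = [10 4; 4 9]
S = H·P̄·Hᵀ + R = [34]
K = P̄·Hᵀ·S⁻¹ = [-1/17; 7/17]
x' − x̄ = [7/17, -49/17] = K·y
y = (KᵀK)⁻¹·Kᵀ·(x' − x̄) = [-7]
z = y + H·x̄ = [-7] + [8] = [1]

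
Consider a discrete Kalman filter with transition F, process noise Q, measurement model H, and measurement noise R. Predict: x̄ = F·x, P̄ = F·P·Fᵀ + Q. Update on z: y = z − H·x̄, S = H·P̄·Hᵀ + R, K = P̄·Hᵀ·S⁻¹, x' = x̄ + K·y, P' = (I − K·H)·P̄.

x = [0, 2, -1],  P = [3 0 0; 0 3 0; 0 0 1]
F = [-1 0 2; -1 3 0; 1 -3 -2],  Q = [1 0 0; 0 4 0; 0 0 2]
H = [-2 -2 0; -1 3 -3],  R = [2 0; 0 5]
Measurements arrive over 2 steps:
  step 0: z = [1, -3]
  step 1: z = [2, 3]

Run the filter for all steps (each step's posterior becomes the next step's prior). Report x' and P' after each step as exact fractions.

step 0: x' = [-21397/19889, 9121/19889, 33649/19889], P' = [44646/19889 -36935/19889 -47637/19889; -36935/19889 38607/19889 46387/19889; -47637/19889 46387/19889 67121/19889]
step 1: x' = [43876857/149731553, -142310282/149731553, -264093624/149731553], P' = [539047701/299463106 -444814561/299463106 -601196523/299463106; -444814561/299463106 484750173/299463106 595963235/299463106; -601196523/299463106 595963235/299463106 905211361/299463106]

step 0: x̄ = F·x = [-2, 6, -4]
step 0: P̄ = F·P·Fᵀ + Q = [8 3 -7; 3 34 -30; -7 -30 36]
step 0: y = z − H·x̄ = [9, -35]
step 0: S = H·P̄·Hᵀ + R = [194 -422; -422 1123]
step 0: K = P̄·Hᵀ·S⁻¹ = [-7711/19889 -2508/19889; -1672/19889 2719/19889; 1250/19889 -2913/19889]
step 0: x' = x̄ + K·y = [-21397/19889, 9121/19889, 33649/19889]
step 0: P' = (I − K·H)·P̄ = [44646/19889 -36935/19889 -47637/19889; -36935/19889 38607/19889 46387/19889; -47637/19889 46387/19889 67121/19889]
step 1: x̄ = F·x = [88695/19889, 48760/19889, -116058/19889]
step 1: P̄ = F·P·Fᵀ + Q = [523567/19889 529047/19889 -892805/19889; 529047/19889 693275/19889 -987315/19889; -892805/19889 -987315/19889 1669173/19889]
step 1: y = z − H·x̄ = [314688/19889, -346092/19889]
step 1: S = H·P̄·Hᵀ + R = [9139522/19889 -16509424/19889; -16509424/19889 31125602/19889]
step 1: K = P̄·Hᵀ·S⁻¹ = [-47116570/149731553 -13980363/299463106; -19967806/149731553 22235075/299463106; 2616644/149731553 -65309571/299463106]
step 1: x' = x̄ + K·y = [43876857/149731553, -142310282/149731553, -264093624/149731553]
step 1: P' = (I − K·H)·P̄ = [539047701/299463106 -444814561/299463106 -601196523/299463106; -444814561/299463106 484750173/299463106 595963235/299463106; -601196523/299463106 595963235/299463106 905211361/299463106]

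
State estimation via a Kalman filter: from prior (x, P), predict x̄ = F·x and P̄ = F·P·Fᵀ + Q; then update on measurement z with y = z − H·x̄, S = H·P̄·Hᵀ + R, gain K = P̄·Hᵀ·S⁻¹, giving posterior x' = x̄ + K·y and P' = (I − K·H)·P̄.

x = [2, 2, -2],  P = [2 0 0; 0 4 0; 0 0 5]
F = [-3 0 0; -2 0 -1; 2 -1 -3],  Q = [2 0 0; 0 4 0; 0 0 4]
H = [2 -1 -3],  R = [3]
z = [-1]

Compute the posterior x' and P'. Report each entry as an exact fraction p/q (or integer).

x̄ = F·x = [-6, -2, 8]
P̄ = F·P·Fᵀ + Q = [20 12 -12; 12 17 7; -12 7 61]
y = z − H·x̄ = [33]
S = H·P̄·Hᵀ + R = [787]
K = P̄·Hᵀ·S⁻¹ = [64/787; -14/787; -214/787]
x' = x̄ + K·y = [-2610/787, -2036/787, -766/787]
P' = (I − K·H)·P̄ = [11644/787 10340/787 4252/787; 10340/787 13183/787 2513/787; 4252/787 2513/787 2211/787]

x' = [-2610/787, -2036/787, -766/787]
P' = [11644/787 10340/787 4252/787; 10340/787 13183/787 2513/787; 4252/787 2513/787 2211/787]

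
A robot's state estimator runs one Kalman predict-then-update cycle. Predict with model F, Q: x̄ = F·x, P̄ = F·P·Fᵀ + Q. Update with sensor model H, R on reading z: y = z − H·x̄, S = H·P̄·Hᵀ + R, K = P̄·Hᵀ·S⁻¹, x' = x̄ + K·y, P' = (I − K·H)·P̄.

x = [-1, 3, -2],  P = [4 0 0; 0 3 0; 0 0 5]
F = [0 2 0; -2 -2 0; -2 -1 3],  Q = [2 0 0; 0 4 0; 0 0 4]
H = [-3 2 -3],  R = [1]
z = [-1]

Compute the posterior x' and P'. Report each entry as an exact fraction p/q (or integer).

x' = [1214/213, -2420/639, -71/9]
P' = [738/71 -2012/213 -50/3; -2012/213 19292/639 266/9; -50/3 266/9 328/9]

x̄ = F·x = [6, -4, -7]
P̄ = F·P·Fᵀ + Q = [14 -12 -6; -12 32 22; -6 22 68]
y = z − H·x̄ = [4]
S = H·P̄·Hᵀ + R = [639]
K = P̄·Hᵀ·S⁻¹ = [-16/213; 34/639; -2/9]
x' = x̄ + K·y = [1214/213, -2420/639, -71/9]
P' = (I − K·H)·P̄ = [738/71 -2012/213 -50/3; -2012/213 19292/639 266/9; -50/3 266/9 328/9]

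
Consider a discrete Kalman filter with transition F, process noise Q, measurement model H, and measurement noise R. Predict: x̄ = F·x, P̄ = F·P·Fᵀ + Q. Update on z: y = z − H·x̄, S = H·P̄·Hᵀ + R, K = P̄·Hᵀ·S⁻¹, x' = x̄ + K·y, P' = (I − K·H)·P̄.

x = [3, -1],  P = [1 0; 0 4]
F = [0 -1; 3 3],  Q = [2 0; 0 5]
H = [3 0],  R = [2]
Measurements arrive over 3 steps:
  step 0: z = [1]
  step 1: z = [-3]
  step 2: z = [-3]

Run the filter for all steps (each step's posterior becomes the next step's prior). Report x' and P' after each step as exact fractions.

step 0: x' = [5/14, 51/7], P' = [3/14 -3/7; -3/7 188/7]
step 1: x' = [-240/229, 1326/229], P' = [101/458 -555/916; -555/916 45349/1832]
step 2: x' = [-462333/444781, 606033/444781], P' = [98026/444781 -265434/444781; -265434/444781 10815413/444781]

step 0: x̄ = F·x = [1, 6]
step 0: P̄ = F·P·Fᵀ + Q = [6 -12; -12 50]
step 0: y = z − H·x̄ = [-2]
step 0: S = H·P̄·Hᵀ + R = [56]
step 0: K = P̄·Hᵀ·S⁻¹ = [9/28; -9/14]
step 0: x' = x̄ + K·y = [5/14, 51/7]
step 0: P' = (I − K·H)·P̄ = [3/14 -3/7; -3/7 188/7]
step 1: x̄ = F·x = [-51/7, 321/14]
step 1: P̄ = F·P·Fᵀ + Q = [202/7 -555/7; -555/7 3373/14]
step 1: y = z − H·x̄ = [132/7]
step 1: S = H·P̄·Hᵀ + R = [1832/7]
step 1: K = P̄·Hᵀ·S⁻¹ = [303/916; -1665/1832]
step 1: x' = x̄ + K·y = [-240/229, 1326/229]
step 1: P' = (I − K·H)·P̄ = [101/458 -555/916; -555/916 45349/1832]
step 2: x̄ = F·x = [-1326/229, 3258/229]
step 2: P̄ = F·P·Fᵀ + Q = [49013/1832 -132717/1832; -132717/1832 400957/1832]
step 2: y = z − H·x̄ = [3291/229]
step 2: S = H·P̄·Hᵀ + R = [444781/1832]
step 2: K = P̄·Hᵀ·S⁻¹ = [147039/444781; -398151/444781]
step 2: x' = x̄ + K·y = [-462333/444781, 606033/444781]
step 2: P' = (I − K·H)·P̄ = [98026/444781 -265434/444781; -265434/444781 10815413/444781]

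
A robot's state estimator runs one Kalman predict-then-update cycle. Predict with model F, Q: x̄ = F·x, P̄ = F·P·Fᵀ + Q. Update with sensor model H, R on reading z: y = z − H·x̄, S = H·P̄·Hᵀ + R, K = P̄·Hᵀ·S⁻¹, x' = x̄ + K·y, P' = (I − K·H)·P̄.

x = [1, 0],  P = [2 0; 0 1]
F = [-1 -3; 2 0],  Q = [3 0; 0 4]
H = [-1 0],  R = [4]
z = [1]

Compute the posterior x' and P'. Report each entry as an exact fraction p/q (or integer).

x' = [-1, 2]
P' = [28/9 -8/9; -8/9 100/9]

x̄ = F·x = [-1, 2]
P̄ = F·P·Fᵀ + Q = [14 -4; -4 12]
y = z − H·x̄ = [0]
S = H·P̄·Hᵀ + R = [18]
K = P̄·Hᵀ·S⁻¹ = [-7/9; 2/9]
x' = x̄ + K·y = [-1, 2]
P' = (I − K·H)·P̄ = [28/9 -8/9; -8/9 100/9]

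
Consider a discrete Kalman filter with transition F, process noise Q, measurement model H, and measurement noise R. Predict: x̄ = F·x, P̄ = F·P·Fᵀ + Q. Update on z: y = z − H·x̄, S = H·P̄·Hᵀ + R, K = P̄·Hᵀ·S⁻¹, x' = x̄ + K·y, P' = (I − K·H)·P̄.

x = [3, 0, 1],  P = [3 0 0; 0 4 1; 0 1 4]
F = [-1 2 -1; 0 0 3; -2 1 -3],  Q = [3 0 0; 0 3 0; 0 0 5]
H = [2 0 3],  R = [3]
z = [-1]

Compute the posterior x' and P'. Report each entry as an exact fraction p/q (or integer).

x̄ = F·x = [-4, 3, -9]
P̄ = F·P·Fᵀ + Q = [22 -6 19; -6 39 -33; 19 -33 51]
y = z − H·x̄ = [34]
S = H·P̄·Hᵀ + R = [778]
K = P̄·Hᵀ·S⁻¹ = [101/778; -111/778; 191/778]
x' = x̄ + K·y = [161/389, -720/389, -254/389]
P' = (I − K·H)·P̄ = [6915/778 6543/778 -4509/778; 6543/778 18021/778 -4473/778; -4509/778 -4473/778 3197/778]

x' = [161/389, -720/389, -254/389]
P' = [6915/778 6543/778 -4509/778; 6543/778 18021/778 -4473/778; -4509/778 -4473/778 3197/778]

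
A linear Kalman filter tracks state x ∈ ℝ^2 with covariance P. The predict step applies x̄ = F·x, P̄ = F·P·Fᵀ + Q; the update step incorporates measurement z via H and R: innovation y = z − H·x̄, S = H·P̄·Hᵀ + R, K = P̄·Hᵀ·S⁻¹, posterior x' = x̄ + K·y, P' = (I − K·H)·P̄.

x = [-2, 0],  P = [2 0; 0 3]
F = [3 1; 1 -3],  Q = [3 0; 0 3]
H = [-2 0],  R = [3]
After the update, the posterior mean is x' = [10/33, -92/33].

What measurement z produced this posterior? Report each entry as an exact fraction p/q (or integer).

z = [-1]

x̄ = F·x = [-6, -2]
P̄ = F·P·Fᵀ + Q = [24 -3; -3 32]
S = H·P̄·Hᵀ + R = [99]
K = P̄·Hᵀ·S⁻¹ = [-16/33; 2/33]
x' − x̄ = [208/33, -26/33] = K·y
y = (KᵀK)⁻¹·Kᵀ·(x' − x̄) = [-13]
z = y + H·x̄ = [-13] + [12] = [-1]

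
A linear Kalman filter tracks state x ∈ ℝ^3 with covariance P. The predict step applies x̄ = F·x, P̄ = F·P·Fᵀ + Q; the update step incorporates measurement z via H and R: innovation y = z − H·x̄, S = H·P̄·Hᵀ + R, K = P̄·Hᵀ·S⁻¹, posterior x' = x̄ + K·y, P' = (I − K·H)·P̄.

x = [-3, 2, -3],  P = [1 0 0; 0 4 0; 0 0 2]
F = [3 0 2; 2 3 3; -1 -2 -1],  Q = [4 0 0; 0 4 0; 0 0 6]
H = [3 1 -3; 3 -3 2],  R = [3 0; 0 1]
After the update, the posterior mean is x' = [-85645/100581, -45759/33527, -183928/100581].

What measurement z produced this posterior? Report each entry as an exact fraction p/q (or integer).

z = [2, -2]

x̄ = F·x = [-15, -9, 2]
P̄ = F·P·Fᵀ + Q = [21 18 -7; 18 62 -32; -7 -32 25]
S = H·P̄·Hᵀ + R = [905 -586; -586 824]
K = P̄·Hᵀ·S⁻¹ = [40559/201162 55247/402324; 4986/33527 -4429/33527; -16111/201162 38117/402324]
x' − x̄ = [1423070/100581, 255984/33527, -385090/100581] = K·y
y = (KᵀK)⁻¹·Kᵀ·(x' − x̄) = [62, 12]
z = y + H·x̄ = [62, 12] + [-60, -14] = [2, -2]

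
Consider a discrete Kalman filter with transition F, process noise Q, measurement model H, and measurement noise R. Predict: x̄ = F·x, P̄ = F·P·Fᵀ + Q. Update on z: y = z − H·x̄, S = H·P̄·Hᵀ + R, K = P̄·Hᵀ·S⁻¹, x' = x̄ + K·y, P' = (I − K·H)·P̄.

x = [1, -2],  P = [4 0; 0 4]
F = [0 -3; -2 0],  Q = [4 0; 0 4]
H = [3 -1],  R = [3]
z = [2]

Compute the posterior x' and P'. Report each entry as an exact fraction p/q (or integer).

x̄ = F·x = [6, -2]
P̄ = F·P·Fᵀ + Q = [40 0; 0 20]
y = z − H·x̄ = [-18]
S = H·P̄·Hᵀ + R = [383]
K = P̄·Hᵀ·S⁻¹ = [120/383; -20/383]
x' = x̄ + K·y = [138/383, -406/383]
P' = (I − K·H)·P̄ = [920/383 2400/383; 2400/383 7260/383]

x' = [138/383, -406/383]
P' = [920/383 2400/383; 2400/383 7260/383]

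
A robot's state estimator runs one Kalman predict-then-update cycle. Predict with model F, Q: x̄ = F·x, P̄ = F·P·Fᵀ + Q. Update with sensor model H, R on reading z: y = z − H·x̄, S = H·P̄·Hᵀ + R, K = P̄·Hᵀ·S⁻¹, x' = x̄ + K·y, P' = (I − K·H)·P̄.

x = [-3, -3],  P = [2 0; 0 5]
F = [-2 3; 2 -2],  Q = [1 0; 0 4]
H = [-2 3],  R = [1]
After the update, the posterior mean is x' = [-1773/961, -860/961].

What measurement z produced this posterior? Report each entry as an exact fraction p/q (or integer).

x̄ = F·x = [-3, 0]
P̄ = F·P·Fᵀ + Q = [54 -38; -38 32]
S = H·P̄·Hᵀ + R = [961]
K = P̄·Hᵀ·S⁻¹ = [-222/961; 172/961]
x' − x̄ = [1110/961, -860/961] = K·y
y = (KᵀK)⁻¹·Kᵀ·(x' − x̄) = [-5]
z = y + H·x̄ = [-5] + [6] = [1]

z = [1]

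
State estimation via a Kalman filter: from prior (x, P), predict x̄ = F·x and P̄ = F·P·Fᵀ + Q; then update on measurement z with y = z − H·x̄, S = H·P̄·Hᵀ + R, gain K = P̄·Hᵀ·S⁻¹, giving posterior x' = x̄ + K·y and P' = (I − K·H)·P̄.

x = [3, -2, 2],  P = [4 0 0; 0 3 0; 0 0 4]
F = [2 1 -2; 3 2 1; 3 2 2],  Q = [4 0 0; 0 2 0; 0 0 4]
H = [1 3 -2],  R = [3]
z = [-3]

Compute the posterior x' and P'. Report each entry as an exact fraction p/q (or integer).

x̄ = F·x = [0, 7, 9]
P̄ = F·P·Fᵀ + Q = [39 22 14; 22 54 56; 14 56 68]
y = z − H·x̄ = [-6]
S = H·P̄·Hᵀ + R = [204]
K = P̄·Hᵀ·S⁻¹ = [77/204; 6/17; 23/102]
x' = x̄ + K·y = [-77/34, 83/17, 130/17]
P' = (I − K·H)·P̄ = [2027/204 -88/17 -343/102; -88/17 486/17 676/17; -343/102 676/17 2939/51]

x' = [-77/34, 83/17, 130/17]
P' = [2027/204 -88/17 -343/102; -88/17 486/17 676/17; -343/102 676/17 2939/51]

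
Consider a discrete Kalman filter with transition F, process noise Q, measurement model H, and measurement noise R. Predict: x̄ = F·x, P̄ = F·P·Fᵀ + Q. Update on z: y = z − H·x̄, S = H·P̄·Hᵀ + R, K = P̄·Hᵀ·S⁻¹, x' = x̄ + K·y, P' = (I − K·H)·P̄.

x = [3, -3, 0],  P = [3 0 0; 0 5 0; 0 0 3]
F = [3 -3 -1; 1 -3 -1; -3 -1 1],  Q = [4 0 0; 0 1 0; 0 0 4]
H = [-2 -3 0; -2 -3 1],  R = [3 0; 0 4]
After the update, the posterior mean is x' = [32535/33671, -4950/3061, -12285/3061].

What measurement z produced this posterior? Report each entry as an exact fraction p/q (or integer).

x̄ = F·x = [18, 12, -6]
P̄ = F·P·Fᵀ + Q = [79 57 -15; 57 52 3; -15 3 39]
S = H·P̄·Hᵀ + R = [1471 1489; 1489 1553]
K = P̄·Hᵀ·S⁻¹ = [1279/67342 -16143/67342; -1977/6122 843/6122; -5157/6122 5181/6122]
x' − x̄ = [-573543/33671, -41682/3061, 6081/3061] = K·y
y = (KᵀK)⁻¹·Kᵀ·(x' − x̄) = [75, 77]
z = y + H·x̄ = [75, 77] + [-72, -78] = [3, -1]

z = [3, -1]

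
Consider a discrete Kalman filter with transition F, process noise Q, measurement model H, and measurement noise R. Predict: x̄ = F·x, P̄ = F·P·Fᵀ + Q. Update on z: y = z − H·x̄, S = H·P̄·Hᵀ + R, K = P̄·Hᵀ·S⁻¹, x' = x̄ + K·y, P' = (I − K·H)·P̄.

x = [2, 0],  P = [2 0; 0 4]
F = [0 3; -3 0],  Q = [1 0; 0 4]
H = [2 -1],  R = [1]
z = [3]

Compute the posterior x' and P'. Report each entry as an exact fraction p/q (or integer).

x' = [-74/57, -320/57]
P' = [851/171 1628/171; 1628/171 3278/171]

x̄ = F·x = [0, -6]
P̄ = F·P·Fᵀ + Q = [37 0; 0 22]
y = z − H·x̄ = [-3]
S = H·P̄·Hᵀ + R = [171]
K = P̄·Hᵀ·S⁻¹ = [74/171; -22/171]
x' = x̄ + K·y = [-74/57, -320/57]
P' = (I − K·H)·P̄ = [851/171 1628/171; 1628/171 3278/171]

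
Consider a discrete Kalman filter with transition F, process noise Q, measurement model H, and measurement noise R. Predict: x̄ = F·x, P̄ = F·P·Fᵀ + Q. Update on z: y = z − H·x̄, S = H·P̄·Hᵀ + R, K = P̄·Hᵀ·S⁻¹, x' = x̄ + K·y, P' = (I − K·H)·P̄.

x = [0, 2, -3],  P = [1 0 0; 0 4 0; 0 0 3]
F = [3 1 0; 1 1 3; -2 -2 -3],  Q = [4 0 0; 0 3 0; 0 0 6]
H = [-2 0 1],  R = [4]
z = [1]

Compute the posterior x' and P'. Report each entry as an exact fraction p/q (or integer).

x̄ = F·x = [2, -7, 5]
P̄ = F·P·Fᵀ + Q = [17 7 -14; 7 35 -37; -14 -37 53]
y = z − H·x̄ = [0]
S = H·P̄·Hᵀ + R = [181]
K = P̄·Hᵀ·S⁻¹ = [-48/181; -51/181; 81/181]
x' = x̄ + K·y = [2, -7, 5]
P' = (I − K·H)·P̄ = [773/181 -1181/181 1354/181; -1181/181 3734/181 -2566/181; 1354/181 -2566/181 3032/181]

x' = [2, -7, 5]
P' = [773/181 -1181/181 1354/181; -1181/181 3734/181 -2566/181; 1354/181 -2566/181 3032/181]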